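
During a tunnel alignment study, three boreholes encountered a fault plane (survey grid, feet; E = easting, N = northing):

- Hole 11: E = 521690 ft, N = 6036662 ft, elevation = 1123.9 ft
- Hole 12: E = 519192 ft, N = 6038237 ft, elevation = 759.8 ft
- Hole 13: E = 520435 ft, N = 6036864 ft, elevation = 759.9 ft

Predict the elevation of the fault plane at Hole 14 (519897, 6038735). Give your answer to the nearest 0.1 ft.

Let the plane be z = a·E + b·N + c.
Hole 12−Hole 11: −2498a + 1575b = −364.1;  Hole 13−Hole 11: −1255a + 202b = −364.
Solving gives a = 0.339498610, b = 0.307280971.
Then c = 1123.9 − a·521690 − b·6036662 = −2030940.49.
At (519897, 6038735): z = 176504.3 + 1855588.4 − 2030940.49 = 1152.2 ft.

1152.2 ft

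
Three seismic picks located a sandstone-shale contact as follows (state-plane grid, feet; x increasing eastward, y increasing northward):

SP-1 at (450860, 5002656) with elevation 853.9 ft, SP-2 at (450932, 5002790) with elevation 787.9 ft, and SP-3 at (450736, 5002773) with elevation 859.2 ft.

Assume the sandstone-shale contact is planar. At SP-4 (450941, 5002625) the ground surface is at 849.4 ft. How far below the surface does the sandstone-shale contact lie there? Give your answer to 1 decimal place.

13.1 ft

Let the plane be z = a·x + b·y + c.
SP-2−SP-1: 72a + 134b = −66;  SP-3−SP-1: −124a + 117b = 5.3.
Solving gives a = −0.336749201, b = −0.311597444.
Then c = 853.9 − a·450860 − b·5002656 = 1711495.47.
At (450941, 5002625): z_contact = −151854.02 − 1558805.16 + 1711495.47 = 836.28 ft.
Depth below ground = 849.4 − 836.28 = 13.1 ft.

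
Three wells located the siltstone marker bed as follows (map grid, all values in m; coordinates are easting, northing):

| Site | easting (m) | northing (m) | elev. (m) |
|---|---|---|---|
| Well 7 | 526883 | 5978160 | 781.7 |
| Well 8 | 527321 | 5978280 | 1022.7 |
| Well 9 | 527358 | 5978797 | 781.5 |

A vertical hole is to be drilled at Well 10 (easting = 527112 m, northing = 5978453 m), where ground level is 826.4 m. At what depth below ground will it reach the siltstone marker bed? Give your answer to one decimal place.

Let the plane be z = a·easting + b·northing + c.
Well 8−Well 7: 438a + 120b = 241;  Well 9−Well 7: 475a + 637b = −0.2.
Solving gives a = 0.691607434, b = −0.516033801.
Then c = 781.7 − a·526883 − b·5978160 = 2721318.13.
At (527112, 5978453): z_contact = 364554.58 − 3085083.83 + 2721318.13 = 788.88 m.
Depth below ground = 826.4 − 788.88 = 37.5 m.

37.5 m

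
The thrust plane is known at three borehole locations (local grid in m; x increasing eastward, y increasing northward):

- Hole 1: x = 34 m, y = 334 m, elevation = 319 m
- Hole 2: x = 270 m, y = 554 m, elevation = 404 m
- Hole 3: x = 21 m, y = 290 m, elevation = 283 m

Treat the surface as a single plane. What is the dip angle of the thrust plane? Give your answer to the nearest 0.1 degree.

48.5°

Two edge vectors: Hole 1→Hole 2 = (236, 220, 85), Hole 1→Hole 3 = (-13, -44, -36).
Normal n = (Hole 1→Hole 2) × (Hole 1→Hole 3) = (-4180, 7391, -7524).
So ∂z/∂x = −n_x/n_z = −0.55556 and ∂z/∂y = −n_y/n_z = 0.98232.
Gradient magnitude |∇z| = √(a² + b²) = √(0.30864 + 0.96496) = 1.12854.
True dip = arctan(1.12854) = 48.5°, dipping toward SSE (azimuth ≈ 151°).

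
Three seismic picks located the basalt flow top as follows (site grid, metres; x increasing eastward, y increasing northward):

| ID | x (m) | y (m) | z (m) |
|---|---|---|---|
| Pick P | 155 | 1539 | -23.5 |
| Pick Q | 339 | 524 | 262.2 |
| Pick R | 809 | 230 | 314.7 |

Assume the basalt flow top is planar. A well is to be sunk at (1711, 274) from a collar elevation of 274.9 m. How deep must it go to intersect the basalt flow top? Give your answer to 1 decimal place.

38.7 m

Let the plane be z = a·x + b·y + c.
Pick Q−Pick P: 184a − 1015b = 285.7;  Pick R−Pick P: 654a − 1309b = 338.2.
Solving gives a = −0.072604, b = −0.294640.
Then c = -23.5 − a·155 − b·1539 = 441.20.
At (1711, 274): z_contact = −124.23 − 80.73 + 441.20 = 236.25 m.
Depth below ground = 274.9 − 236.25 = 38.7 m.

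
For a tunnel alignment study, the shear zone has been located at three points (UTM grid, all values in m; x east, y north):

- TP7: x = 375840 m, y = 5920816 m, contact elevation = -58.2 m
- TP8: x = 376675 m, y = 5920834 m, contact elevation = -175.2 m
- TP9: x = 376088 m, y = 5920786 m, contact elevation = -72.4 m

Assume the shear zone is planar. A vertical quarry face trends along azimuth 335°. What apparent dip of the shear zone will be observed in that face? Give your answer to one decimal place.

25.3°

Let the plane be z = a·x + b·y + c.
TP8−TP7: 835a + 18b = −117;  TP9−TP7: 248a − 30b = −14.2.
Solving gives a = −0.12759, b = −0.58139.
Unit vector along 335° is (sin 335°, cos 335°) = (-0.4226, 0.9063).
Slope in that direction = a·(-0.4226) + b·(0.9063) = −0.47299.
Apparent dip = arctan|0.47299| = 25.3° (true dip is 30.8°, so apparent ≤ true as expected).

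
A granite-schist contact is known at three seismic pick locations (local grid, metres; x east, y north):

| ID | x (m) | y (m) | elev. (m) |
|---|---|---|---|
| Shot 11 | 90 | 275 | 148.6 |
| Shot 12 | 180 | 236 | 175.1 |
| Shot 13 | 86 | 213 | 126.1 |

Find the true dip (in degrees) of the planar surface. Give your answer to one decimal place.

Let the plane be z = a·x + b·y + c.
Shot 12−Shot 11: 90a − 39b = 26.5;  Shot 13−Shot 11: −4a − 62b = −22.5.
Solving gives a = 0.43942, b = 0.33455.
Gradient magnitude |∇z| = √(a² + b²) = √(0.19309 + 0.11193) = 0.55228.
True dip = arctan(0.55228) = 28.9°, dipping toward SW (azimuth ≈ 233°).

28.9°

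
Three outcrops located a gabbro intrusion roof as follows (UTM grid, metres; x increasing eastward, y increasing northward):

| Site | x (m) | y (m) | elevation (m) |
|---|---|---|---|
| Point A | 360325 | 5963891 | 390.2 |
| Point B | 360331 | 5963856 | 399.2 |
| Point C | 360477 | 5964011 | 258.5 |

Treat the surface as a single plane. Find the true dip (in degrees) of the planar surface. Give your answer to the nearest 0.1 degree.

Two edge vectors: Point A→Point B = (6, -35, 9), Point A→Point C = (152, 120, -131.7).
Normal n = (Point A→Point B) × (Point A→Point C) = (3529.5, 2158.2, 6040).
So ∂z/∂x = −n_x/n_z = −0.58435 and ∂z/∂y = −n_y/n_z = −0.35732.
Gradient magnitude |∇z| = √(a² + b²) = √(0.34147 + 0.12768) = 0.68494.
True dip = arctan(0.68494) = 34.4°, dipping toward ENE (azimuth ≈ 059°).

34.4°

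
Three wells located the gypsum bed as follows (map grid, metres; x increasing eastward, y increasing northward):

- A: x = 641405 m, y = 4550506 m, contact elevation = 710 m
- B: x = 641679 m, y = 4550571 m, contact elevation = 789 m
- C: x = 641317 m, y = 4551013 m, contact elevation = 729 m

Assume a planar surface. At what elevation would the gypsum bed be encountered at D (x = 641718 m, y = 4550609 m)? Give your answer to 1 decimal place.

802.7 m

Two edge vectors: A→B = (274, 65, 79), A→C = (-88, 507, 19).
Normal n = (A→B) × (A→C) = (-38818, -12158, 144638).
So ∂z/∂x = −n_x/n_z = 0.268380370 and ∂z/∂y = −n_y/n_z = 0.084058131.
Intercept c from A: 710 − 172140.51 − 382507.03 = −553937.54.
At (641718, 4550609): z = 172224.5 + 382515.7 − 553937.54 = 802.7 m.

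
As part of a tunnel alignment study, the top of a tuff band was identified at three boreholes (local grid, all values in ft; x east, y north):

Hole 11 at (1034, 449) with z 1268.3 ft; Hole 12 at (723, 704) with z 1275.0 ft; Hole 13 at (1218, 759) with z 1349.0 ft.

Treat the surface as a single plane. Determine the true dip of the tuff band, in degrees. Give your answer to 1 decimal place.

12.7°

Two edge vectors: Hole 11→Hole 12 = (-311, 255, 6.7), Hole 11→Hole 13 = (184, 310, 80.7).
Normal n = (Hole 11→Hole 12) × (Hole 11→Hole 13) = (18501.5, 26330.5, -143330).
So ∂z/∂x = −n_x/n_z = 0.12908 and ∂z/∂y = −n_y/n_z = 0.18371.
Gradient magnitude |∇z| = √(a² + b²) = √(0.01666 + 0.03375) = 0.22452.
True dip = arctan(0.22452) = 12.7°, dipping toward SW (azimuth ≈ 215°).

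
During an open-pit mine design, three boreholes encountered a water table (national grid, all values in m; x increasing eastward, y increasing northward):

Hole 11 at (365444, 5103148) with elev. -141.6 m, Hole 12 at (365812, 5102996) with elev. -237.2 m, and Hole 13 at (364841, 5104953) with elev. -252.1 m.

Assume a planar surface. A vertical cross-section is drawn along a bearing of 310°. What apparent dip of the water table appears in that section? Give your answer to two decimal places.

8.14°

Let the plane be z = a·x + b·y + c.
Hole 12−Hole 11: 368a − 152b = −95.6;  Hole 13−Hole 11: −603a + 1805b = −110.5.
Solving gives a = −0.33070, b = −0.17170.
Unit vector along 310° is (sin 310°, cos 310°) = (-0.7660, 0.6428).
Slope in that direction = a·(-0.7660) + b·(0.6428) = 0.14297.
Apparent dip = arctan|0.14297| = 8.14° (true dip is 20.4°, so apparent ≤ true as expected).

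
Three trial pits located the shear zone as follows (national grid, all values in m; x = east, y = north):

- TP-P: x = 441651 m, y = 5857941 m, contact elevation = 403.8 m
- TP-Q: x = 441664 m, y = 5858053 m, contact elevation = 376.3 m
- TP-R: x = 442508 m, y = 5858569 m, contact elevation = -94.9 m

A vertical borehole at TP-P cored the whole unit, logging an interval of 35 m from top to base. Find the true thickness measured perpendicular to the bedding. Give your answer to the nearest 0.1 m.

31.5 m

Let the plane be z = a·x + b·y + c.
TP-Q−TP-P: 13a + 112b = −27.5;  TP-R−TP-P: 857a + 628b = −498.7.
Solving gives a = −0.43936, b = −0.19454.
|∇z| = √(a²+b²) = 0.48050, so dip δ = arctan(0.48050) = 25.66°.
True thickness = vertical thickness × cos δ = 35 × cos 25.66° = 31.5 m.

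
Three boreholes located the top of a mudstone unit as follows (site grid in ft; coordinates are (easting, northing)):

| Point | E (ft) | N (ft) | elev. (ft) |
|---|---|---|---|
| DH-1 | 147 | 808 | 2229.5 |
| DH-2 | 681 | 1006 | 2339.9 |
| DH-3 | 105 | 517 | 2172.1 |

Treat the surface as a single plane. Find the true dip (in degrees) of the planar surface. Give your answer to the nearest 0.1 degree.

Let the plane be z = a·E + b·N + c.
DH-2−DH-1: 534a + 198b = 110.4;  DH-3−DH-1: −42a − 291b = −57.4.
Solving gives a = 0.14116, b = 0.17688.
Gradient magnitude |∇z| = √(a² + b²) = √(0.01993 + 0.03129) = 0.22630.
True dip = arctan(0.22630) = 12.8°, dipping toward SW (azimuth ≈ 219°).

12.8°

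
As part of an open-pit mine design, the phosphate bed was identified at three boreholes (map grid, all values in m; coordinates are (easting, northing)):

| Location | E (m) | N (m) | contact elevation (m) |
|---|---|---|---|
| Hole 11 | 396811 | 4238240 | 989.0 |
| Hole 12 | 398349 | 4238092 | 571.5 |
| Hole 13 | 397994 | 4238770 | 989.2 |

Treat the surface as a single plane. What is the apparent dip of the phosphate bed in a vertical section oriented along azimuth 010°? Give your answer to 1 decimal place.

Two edge vectors: Hole 11→Hole 12 = (1538, -148, -417.5), Hole 11→Hole 13 = (1183, 530, 0.2).
Normal n = (Hole 11→Hole 12) × (Hole 11→Hole 13) = (221245.4, -494210.1, 990224).
So ∂z/∂E = −n_x/n_z = −0.22343 and ∂z/∂N = −n_y/n_z = 0.49909.
Unit vector along 010° is (sin 10°, cos 10°) = (0.1736, 0.9848).
Slope in that direction = a·(0.1736) + b·(0.9848) = 0.45271.
Apparent dip = arctan|0.45271| = 24.4° (true dip is 28.7°, so apparent ≤ true as expected).

24.4°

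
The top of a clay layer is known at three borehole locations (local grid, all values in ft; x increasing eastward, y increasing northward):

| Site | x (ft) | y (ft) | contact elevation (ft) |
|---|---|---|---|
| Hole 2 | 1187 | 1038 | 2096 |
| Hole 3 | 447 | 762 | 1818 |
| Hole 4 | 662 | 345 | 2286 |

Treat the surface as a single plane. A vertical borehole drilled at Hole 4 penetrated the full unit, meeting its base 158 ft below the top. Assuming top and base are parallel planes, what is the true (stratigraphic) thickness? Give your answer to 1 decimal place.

Let the plane be z = a·x + b·y + c.
Hole 3−Hole 2: −740a − 276b = −278;  Hole 4−Hole 2: −525a − 693b = 190.
Solving gives a = 0.66616, b = −0.77884.
|∇z| = √(a²+b²) = 1.02487, so dip δ = arctan(1.02487) = 45.70°.
True thickness = vertical thickness × cos δ = 158 × cos 45.70° = 110.3 ft.

110.3 ft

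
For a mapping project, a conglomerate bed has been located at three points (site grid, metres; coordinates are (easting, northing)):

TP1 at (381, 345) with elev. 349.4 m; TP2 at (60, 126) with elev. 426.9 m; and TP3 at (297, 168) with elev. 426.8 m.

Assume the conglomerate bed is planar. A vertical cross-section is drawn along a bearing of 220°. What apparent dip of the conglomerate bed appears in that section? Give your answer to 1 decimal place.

17.3°

Let the plane be z = a·E + b·N + c.
TP2−TP1: −321a − 219b = 77.5;  TP3−TP1: −84a − 177b = 77.4.
Solving gives a = 0.08415, b = −0.47722.
Unit vector along 220° is (sin 220°, cos 220°) = (-0.6428, -0.7660).
Slope in that direction = a·(-0.6428) + b·(-0.7660) = 0.31148.
Apparent dip = arctan|0.31148| = 17.3° (true dip is 25.9°, so apparent ≤ true as expected).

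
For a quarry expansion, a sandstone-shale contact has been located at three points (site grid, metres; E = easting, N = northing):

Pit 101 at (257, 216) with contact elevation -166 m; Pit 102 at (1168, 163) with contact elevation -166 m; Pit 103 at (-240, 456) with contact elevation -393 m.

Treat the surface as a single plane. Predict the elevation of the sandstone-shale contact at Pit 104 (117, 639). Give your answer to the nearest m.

Two edge vectors: Pit 101→Pit 102 = (911, -53, 0), Pit 101→Pit 103 = (-497, 240, -227).
Normal n = (Pit 101→Pit 102) × (Pit 101→Pit 103) = (12031, 206797, 192299).
So ∂z/∂E = −n_x/n_z = −0.06256 and ∂z/∂N = −n_y/n_z = −1.07539.
Intercept c from Pit 101: -166 + 16.08 + 232.28 = 82.36.
At (117, 639): z = −7.3 − 687.2 + 82.36 = -612.1 m.

-612 m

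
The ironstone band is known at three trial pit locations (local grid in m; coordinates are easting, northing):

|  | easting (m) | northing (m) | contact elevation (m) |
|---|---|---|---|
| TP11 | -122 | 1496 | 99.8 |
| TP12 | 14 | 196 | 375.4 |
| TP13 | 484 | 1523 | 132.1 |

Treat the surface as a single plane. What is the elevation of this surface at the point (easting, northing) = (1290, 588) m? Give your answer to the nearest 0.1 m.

374.5 m

Let the plane be z = a·easting + b·northing + c.
TP12−TP11: 136a − 1300b = 275.6;  TP13−TP11: 606a + 27b = 32.3.
Solving gives a = 0.062455, b = −0.205466.
Then c = 99.8 − a·-122 − b·1496 = 414.80.
At (1290, 588): z = 80.6 − 120.8 + 414.80 = 374.5 m.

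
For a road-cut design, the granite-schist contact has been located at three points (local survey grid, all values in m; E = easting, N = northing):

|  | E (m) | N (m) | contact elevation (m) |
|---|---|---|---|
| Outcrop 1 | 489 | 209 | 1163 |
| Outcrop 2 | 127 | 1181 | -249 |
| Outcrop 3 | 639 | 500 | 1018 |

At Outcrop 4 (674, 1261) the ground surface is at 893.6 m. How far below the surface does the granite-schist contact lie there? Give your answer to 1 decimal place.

Two edge vectors: Outcrop 1→Outcrop 2 = (-362, 972, -1412), Outcrop 1→Outcrop 3 = (150, 291, -145).
Normal n = (Outcrop 1→Outcrop 2) × (Outcrop 1→Outcrop 3) = (269952, -264290, -251142).
So ∂z/∂E = −n_x/n_z = 1.074898 and ∂z/∂N = −n_y/n_z = −1.052353.
Intercept c from Outcrop 1: 1163 − 525.63 + 219.94 = 857.32.
At (674, 1261): z_contact = 724.48 − 1327.02 + 857.32 = 254.78 m.
Depth below ground = 893.6 − 254.78 = 638.8 m.

638.8 m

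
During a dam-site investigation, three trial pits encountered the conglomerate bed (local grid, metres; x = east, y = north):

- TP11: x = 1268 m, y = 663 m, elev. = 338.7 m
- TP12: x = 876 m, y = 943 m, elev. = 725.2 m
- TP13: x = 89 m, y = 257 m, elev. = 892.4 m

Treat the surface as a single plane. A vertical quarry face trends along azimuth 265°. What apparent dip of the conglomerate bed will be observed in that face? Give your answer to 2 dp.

Let the plane be z = a·x + b·y + c.
TP12−TP11: −392a + 280b = 386.5;  TP13−TP11: −1179a − 406b = 553.7.
Solving gives a = −0.63759, b = 0.48773.
Unit vector along 265° is (sin 265°, cos 265°) = (-0.9962, -0.0872).
Slope in that direction = a·(-0.9962) + b·(-0.0872) = 0.59266.
Apparent dip = arctan|0.59266| = 30.65° (true dip is 38.8°, so apparent ≤ true as expected).

30.65°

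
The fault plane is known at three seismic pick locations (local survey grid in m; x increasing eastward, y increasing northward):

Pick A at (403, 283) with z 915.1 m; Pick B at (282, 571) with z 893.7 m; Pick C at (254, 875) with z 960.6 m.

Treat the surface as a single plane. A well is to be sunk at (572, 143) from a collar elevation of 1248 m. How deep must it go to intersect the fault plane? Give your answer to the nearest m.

Let the plane be z = a·x + b·y + c.
Pick B−Pick A: −121a + 288b = −21.4;  Pick C−Pick A: −149a + 592b = 45.5.
Solving gives a = 0.89738, b = 0.30272.
Then c = 915.1 − a·403 − b·283 = 467.79.
At (572, 143): z_contact = 513.3 + 43.3 + 467.79 = 1024.4 m.
Depth below ground = 1248 − 1024.4 = 224 m.

224 m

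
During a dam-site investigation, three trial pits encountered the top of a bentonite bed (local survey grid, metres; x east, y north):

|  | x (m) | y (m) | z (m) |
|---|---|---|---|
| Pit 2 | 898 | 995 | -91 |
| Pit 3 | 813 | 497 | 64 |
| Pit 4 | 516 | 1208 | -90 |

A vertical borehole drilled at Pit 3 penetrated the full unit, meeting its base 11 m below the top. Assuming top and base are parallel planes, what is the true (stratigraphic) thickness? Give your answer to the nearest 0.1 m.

Two edge vectors: Pit 2→Pit 3 = (-85, -498, 155), Pit 2→Pit 4 = (-382, 213, 1).
Normal n = (Pit 2→Pit 3) × (Pit 2→Pit 4) = (-33513, -59125, -208341).
So ∂z/∂x = −n_x/n_z = −0.16086 and ∂z/∂y = −n_y/n_z = −0.28379.
|∇z| = √(a²+b²) = 0.32621, so dip δ = arctan(0.32621) = 18.07°.
True thickness = vertical thickness × cos δ = 11 × cos 18.07° = 10.5 m.

10.5 m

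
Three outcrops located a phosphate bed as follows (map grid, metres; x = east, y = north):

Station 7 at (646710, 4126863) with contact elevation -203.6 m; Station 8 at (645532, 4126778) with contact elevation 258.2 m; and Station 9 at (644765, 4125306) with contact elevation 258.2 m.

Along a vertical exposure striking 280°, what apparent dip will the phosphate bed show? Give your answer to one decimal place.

Let the plane be z = a·x + b·y + c.
Station 8−Station 7: −1178a − 85b = 461.8;  Station 9−Station 7: −1945a − 1557b = 461.8.
Solving gives a = −0.40734, b = 0.21225.
Unit vector along 280° is (sin 280°, cos 280°) = (-0.9848, 0.1736).
Slope in that direction = a·(-0.9848) + b·(0.1736) = 0.43800.
Apparent dip = arctan|0.43800| = 23.7° (true dip is 24.7°, so apparent ≤ true as expected).

23.7°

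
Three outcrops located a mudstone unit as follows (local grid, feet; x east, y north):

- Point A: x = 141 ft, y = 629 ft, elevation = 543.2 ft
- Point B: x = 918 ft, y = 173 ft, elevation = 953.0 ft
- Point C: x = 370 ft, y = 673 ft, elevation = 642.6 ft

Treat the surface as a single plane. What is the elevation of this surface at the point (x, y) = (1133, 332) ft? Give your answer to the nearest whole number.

1032 ft

Let the plane be z = a·x + b·y + c.
Point B−Point A: 777a − 456b = 409.8;  Point C−Point A: 229a + 44b = 99.4.
Solving gives a = 0.45709, b = −0.11983.
Then c = 543.2 − a·141 − b·629 = 554.13.
At (1133, 332): z = 517.9 − 39.8 + 554.13 = 1032.2 ft.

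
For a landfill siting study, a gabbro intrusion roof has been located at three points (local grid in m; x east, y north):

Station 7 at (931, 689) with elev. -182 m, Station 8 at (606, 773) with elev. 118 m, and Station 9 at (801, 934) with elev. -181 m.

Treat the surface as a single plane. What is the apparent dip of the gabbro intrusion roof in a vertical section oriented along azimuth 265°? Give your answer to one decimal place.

48.1°

Two edge vectors: Station 7→Station 8 = (-325, 84, 300), Station 7→Station 9 = (-130, 245, 1).
Normal n = (Station 7→Station 8) × (Station 7→Station 9) = (-73416, -38675, -68705).
So ∂z/∂x = −n_x/n_z = −1.06857 and ∂z/∂y = −n_y/n_z = −0.56291.
Unit vector along 265° is (sin 265°, cos 265°) = (-0.9962, -0.0872).
Slope in that direction = a·(-0.9962) + b·(-0.0872) = 1.11356.
Apparent dip = arctan|1.11356| = 48.1° (true dip is 50.4°, so apparent ≤ true as expected).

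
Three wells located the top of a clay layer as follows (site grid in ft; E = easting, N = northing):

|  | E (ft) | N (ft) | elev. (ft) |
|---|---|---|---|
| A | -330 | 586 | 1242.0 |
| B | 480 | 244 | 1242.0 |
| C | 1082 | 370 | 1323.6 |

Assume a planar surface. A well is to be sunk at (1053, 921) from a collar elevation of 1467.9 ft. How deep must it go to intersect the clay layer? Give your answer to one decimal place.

Two edge vectors: A→B = (810, -342, 0), A→C = (1412, -216, 81.6).
Normal n = (A→B) × (A→C) = (-27907.2, -66096, 307944).
So ∂z/∂E = −n_x/n_z = 0.090624 and ∂z/∂N = −n_y/n_z = 0.214636.
Intercept c from A: 1242 + 29.91 − 125.78 = 1146.13.
At (1053, 921): z_contact = 95.43 + 197.68 + 1146.13 = 1439.24 ft.
Depth below ground = 1467.9 − 1439.24 = 28.7 ft.

28.7 ft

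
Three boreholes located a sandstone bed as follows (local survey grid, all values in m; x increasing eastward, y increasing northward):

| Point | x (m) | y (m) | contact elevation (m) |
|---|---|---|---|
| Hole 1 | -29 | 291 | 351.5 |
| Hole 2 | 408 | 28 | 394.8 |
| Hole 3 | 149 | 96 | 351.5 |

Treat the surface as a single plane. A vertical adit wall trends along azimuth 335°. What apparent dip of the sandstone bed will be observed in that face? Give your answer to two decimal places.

5.08°

Two edge vectors: Hole 1→Hole 2 = (437, -263, 43.3), Hole 1→Hole 3 = (178, -195, 0).
Normal n = (Hole 1→Hole 2) × (Hole 1→Hole 3) = (8443.5, 7707.4, -38401).
So ∂z/∂x = −n_x/n_z = 0.21988 and ∂z/∂y = −n_y/n_z = 0.20071.
Unit vector along 335° is (sin 335°, cos 335°) = (-0.4226, 0.9063).
Slope in that direction = a·(-0.4226) + b·(0.9063) = 0.08898.
Apparent dip = arctan|0.08898| = 5.08° (true dip is 16.6°, so apparent ≤ true as expected).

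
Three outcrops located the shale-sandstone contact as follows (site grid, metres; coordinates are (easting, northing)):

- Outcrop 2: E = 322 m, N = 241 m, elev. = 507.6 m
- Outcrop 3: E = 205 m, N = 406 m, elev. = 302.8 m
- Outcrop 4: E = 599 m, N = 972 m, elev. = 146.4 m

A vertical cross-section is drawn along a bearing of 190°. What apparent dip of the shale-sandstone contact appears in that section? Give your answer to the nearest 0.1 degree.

Two edge vectors: Outcrop 2→Outcrop 3 = (-117, 165, -204.8), Outcrop 2→Outcrop 4 = (277, 731, -361.2).
Normal n = (Outcrop 2→Outcrop 3) × (Outcrop 2→Outcrop 4) = (90110.8, -98990, -131232).
So ∂z/∂E = −n_x/n_z = 0.68665 and ∂z/∂N = −n_y/n_z = −0.75431.
Unit vector along 190° is (sin 190°, cos 190°) = (-0.1736, -0.9848).
Slope in that direction = a·(-0.1736) + b·(-0.9848) = 0.62362.
Apparent dip = arctan|0.62362| = 31.9° (true dip is 45.6°, so apparent ≤ true as expected).

31.9°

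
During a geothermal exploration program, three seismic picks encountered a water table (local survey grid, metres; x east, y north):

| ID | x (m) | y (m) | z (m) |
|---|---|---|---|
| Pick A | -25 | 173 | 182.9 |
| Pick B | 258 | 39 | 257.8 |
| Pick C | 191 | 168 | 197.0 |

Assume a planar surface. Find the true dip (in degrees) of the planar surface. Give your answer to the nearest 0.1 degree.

Two edge vectors: Pick A→Pick B = (283, -134, 74.9), Pick A→Pick C = (216, -5, 14.1).
Normal n = (Pick A→Pick B) × (Pick A→Pick C) = (-1514.9, 12188.1, 27529).
So ∂z/∂x = −n_x/n_z = 0.05503 and ∂z/∂y = −n_y/n_z = −0.44274.
Gradient magnitude |∇z| = √(a² + b²) = √(0.00303 + 0.19602) = 0.44614.
True dip = arctan(0.44614) = 24.0°, dipping toward N (azimuth ≈ 353°).

24.0°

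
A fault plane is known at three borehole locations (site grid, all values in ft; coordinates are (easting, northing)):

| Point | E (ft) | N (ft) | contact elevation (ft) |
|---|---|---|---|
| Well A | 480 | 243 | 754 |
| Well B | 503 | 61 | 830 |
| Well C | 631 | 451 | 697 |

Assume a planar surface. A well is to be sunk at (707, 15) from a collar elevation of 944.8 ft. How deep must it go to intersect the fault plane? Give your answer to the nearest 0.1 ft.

Two edge vectors: Well A→Well B = (23, -182, 76), Well A→Well C = (151, 208, -57).
Normal n = (Well A→Well B) × (Well A→Well C) = (-5434, 12787, 32266).
So ∂z/∂E = −n_x/n_z = 0.16841 and ∂z/∂N = −n_y/n_z = −0.39630.
Intercept c from Well A: 754 − 80.84 + 96.30 = 769.46.
At (707, 15): z_contact = 119.07 − 5.94 + 769.46 = 882.59 ft.
Depth below ground = 944.8 − 882.59 = 62.2 ft.

62.2 ft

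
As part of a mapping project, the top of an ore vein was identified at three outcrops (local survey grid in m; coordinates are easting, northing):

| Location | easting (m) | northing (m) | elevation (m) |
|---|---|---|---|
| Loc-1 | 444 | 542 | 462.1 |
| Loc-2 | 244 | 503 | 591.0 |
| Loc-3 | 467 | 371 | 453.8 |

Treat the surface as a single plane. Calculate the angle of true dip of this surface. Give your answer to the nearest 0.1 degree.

Let the plane be z = a·easting + b·northing + c.
Loc-2−Loc-1: −200a − 39b = 128.9;  Loc-3−Loc-1: 23a − 171b = −8.3.
Solving gives a = −0.63725, b = −0.03717.
Gradient magnitude |∇z| = √(a² + b²) = √(0.40609 + 0.00138) = 0.63833.
True dip = arctan(0.63833) = 32.6°, dipping toward E (azimuth ≈ 087°).

32.6°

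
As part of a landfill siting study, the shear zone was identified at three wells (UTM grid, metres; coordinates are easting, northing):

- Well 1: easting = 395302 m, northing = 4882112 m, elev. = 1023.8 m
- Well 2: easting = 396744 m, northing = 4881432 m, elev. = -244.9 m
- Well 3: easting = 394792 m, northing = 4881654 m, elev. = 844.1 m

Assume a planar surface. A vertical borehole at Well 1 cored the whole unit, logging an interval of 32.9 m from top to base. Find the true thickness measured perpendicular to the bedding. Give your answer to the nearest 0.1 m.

Let the plane be z = a·easting + b·northing + c.
Well 2−Well 1: 1442a − 680b = −1268.7;  Well 3−Well 1: −510a − 458b = −179.7.
Solving gives a = −0.45557, b = 0.89965.
|∇z| = √(a²+b²) = 1.00843, so dip δ = arctan(1.00843) = 45.24°.
True thickness = vertical thickness × cos δ = 32.9 × cos 45.24° = 23.2 m.

23.2 m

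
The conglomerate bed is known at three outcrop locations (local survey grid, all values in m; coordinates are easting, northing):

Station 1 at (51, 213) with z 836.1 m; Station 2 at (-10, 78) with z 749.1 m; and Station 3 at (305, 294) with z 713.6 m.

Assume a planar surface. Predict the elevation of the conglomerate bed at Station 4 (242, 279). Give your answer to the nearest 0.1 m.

749.1 m

Two edge vectors: Station 1→Station 2 = (-61, -135, -87), Station 1→Station 3 = (254, 81, -122.5).
Normal n = (Station 1→Station 2) × (Station 1→Station 3) = (23584.5, -29570.5, 29349).
So ∂z/∂easting = −n_x/n_z = −0.80359 and ∂z/∂northing = −n_y/n_z = 1.00755.
Intercept c from Station 1: 836.1 + 40.98 − 214.61 = 662.48.
At (242, 279): z = −194.5 + 281.1 + 662.48 = 749.1 m.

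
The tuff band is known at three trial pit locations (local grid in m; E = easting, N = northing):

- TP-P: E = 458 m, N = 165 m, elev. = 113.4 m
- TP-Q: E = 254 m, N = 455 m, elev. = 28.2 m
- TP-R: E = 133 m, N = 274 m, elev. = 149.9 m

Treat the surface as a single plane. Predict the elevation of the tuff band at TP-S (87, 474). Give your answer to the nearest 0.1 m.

Two edge vectors: TP-P→TP-Q = (-204, 290, -85.2), TP-P→TP-R = (-325, 109, 36.5).
Normal n = (TP-P→TP-Q) × (TP-P→TP-R) = (19871.8, 35136, 72014).
So ∂z/∂E = −n_x/n_z = −0.27594 and ∂z/∂N = −n_y/n_z = −0.48791.
Intercept c from TP-P: 113.4 + 126.38 + 80.50 = 320.29.
At (87, 474): z = −24.0 − 231.3 + 320.29 = 65.0 m.

65.0 m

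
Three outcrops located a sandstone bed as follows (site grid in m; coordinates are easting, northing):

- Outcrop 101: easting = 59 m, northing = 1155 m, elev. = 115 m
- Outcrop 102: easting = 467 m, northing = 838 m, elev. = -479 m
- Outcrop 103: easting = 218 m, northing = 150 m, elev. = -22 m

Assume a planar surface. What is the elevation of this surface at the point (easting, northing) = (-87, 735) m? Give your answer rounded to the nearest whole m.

Two edge vectors: Outcrop 101→Outcrop 102 = (408, -317, -594), Outcrop 101→Outcrop 103 = (159, -1005, -137).
Normal n = (Outcrop 101→Outcrop 102) × (Outcrop 101→Outcrop 103) = (-553541, -38550, -359637).
So ∂z/∂easting = −n_x/n_z = −1.53917 and ∂z/∂northing = −n_y/n_z = −0.10719.
Intercept c from Outcrop 101: 115 + 90.81 + 123.81 = 329.62.
At (-87, 735): z = 133.9 − 78.8 + 329.62 = 384.7 m.

385 m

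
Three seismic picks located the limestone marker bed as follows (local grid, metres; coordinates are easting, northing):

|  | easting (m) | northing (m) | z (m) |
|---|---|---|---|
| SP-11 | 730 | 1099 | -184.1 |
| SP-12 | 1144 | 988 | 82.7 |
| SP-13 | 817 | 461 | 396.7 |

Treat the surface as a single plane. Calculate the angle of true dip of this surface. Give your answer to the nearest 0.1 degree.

43.5°

Let the plane be z = a·easting + b·northing + c.
SP-12−SP-11: 414a − 111b = 266.8;  SP-13−SP-11: 87a − 638b = 580.8.
Solving gives a = 0.41556, b = −0.85368.
Gradient magnitude |∇z| = √(a² + b²) = √(0.17269 + 0.72877) = 0.94945.
True dip = arctan(0.94945) = 43.5°, dipping toward NNW (azimuth ≈ 334°).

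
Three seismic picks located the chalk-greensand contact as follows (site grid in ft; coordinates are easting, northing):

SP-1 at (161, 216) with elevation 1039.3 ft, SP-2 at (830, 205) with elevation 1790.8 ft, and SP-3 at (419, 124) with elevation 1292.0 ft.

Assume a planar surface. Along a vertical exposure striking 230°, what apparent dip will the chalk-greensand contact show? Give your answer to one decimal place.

48.7°

Two edge vectors: SP-1→SP-2 = (669, -11, 751.5), SP-1→SP-3 = (258, -92, 252.7).
Normal n = (SP-1→SP-2) × (SP-1→SP-3) = (66358.3, 24830.7, -58710).
So ∂z/∂easting = −n_x/n_z = 1.13027 and ∂z/∂northing = −n_y/n_z = 0.42294.
Unit vector along 230° is (sin 230°, cos 230°) = (-0.7660, -0.6428).
Slope in that direction = a·(-0.7660) + b·(-0.6428) = −1.13770.
Apparent dip = arctan|1.13770| = 48.7° (true dip is 50.4°, so apparent ≤ true as expected).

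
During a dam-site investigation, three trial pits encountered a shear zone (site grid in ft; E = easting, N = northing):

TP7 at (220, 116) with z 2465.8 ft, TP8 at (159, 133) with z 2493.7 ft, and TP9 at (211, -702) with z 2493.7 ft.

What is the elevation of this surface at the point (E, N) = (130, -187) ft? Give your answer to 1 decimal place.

2516.5 ft

Let the plane be z = a·E + b·N + c.
TP8−TP7: −61a + 17b = 27.9;  TP9−TP7: −9a − 818b = 27.9.
Solving gives a = −0.46546, b = −0.02899.
Then c = 2465.8 − a·220 − b·116 = 2571.56.
At (130, -187): z = −60.5 + 5.4 + 2571.56 = 2516.5 ft.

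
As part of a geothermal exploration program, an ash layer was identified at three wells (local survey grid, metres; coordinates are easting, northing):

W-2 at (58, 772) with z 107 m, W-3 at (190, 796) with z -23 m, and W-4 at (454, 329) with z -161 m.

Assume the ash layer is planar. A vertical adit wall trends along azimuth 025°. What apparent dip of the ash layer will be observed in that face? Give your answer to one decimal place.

31.5°

Two edge vectors: W-2→W-3 = (132, 24, -130), W-2→W-4 = (396, -443, -268).
Normal n = (W-2→W-3) × (W-2→W-4) = (-64022, -16104, -67980).
So ∂z/∂easting = −n_x/n_z = −0.94178 and ∂z/∂northing = −n_y/n_z = −0.23689.
Unit vector along 025° is (sin 25°, cos 25°) = (0.4226, 0.9063).
Slope in that direction = a·(0.4226) + b·(0.9063) = −0.61271.
Apparent dip = arctan|0.61271| = 31.5° (true dip is 44.2°, so apparent ≤ true as expected).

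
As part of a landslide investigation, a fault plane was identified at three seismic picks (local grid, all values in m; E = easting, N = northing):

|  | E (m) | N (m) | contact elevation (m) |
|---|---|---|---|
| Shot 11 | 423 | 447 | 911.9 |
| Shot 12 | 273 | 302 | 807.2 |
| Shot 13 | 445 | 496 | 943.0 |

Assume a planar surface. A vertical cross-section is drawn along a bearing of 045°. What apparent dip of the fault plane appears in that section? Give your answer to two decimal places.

Let the plane be z = a·E + b·N + c.
Shot 12−Shot 11: −150a − 145b = −104.7;  Shot 13−Shot 11: 22a + 49b = 31.1.
Solving gives a = 0.14923, b = 0.56769.
Unit vector along 045° is (sin 45°, cos 45°) = (0.7071, 0.7071).
Slope in that direction = a·(0.7071) + b·(0.7071) = 0.50694.
Apparent dip = arctan|0.50694| = 26.88° (true dip is 30.4°, so apparent ≤ true as expected).

26.88°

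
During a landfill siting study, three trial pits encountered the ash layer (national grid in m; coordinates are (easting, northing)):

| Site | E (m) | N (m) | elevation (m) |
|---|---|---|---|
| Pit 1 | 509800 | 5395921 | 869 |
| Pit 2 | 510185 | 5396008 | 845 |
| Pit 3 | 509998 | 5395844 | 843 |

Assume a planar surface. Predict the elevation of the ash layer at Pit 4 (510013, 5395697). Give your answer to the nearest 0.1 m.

825.2 m

Two edge vectors: Pit 1→Pit 2 = (385, 87, -24), Pit 1→Pit 3 = (198, -77, -26).
Normal n = (Pit 1→Pit 2) × (Pit 1→Pit 3) = (-4110, 5258, -46871).
So ∂z/∂E = −n_x/n_z = −0.087687483 and ∂z/∂N = −n_y/n_z = 0.112180239.
Intercept c from Pit 1: 869 + 44703.08 − 605315.71 = −559743.63.
At (510013, 5395697): z = −44721.8 + 605290.6 − 559743.63 = 825.2 m.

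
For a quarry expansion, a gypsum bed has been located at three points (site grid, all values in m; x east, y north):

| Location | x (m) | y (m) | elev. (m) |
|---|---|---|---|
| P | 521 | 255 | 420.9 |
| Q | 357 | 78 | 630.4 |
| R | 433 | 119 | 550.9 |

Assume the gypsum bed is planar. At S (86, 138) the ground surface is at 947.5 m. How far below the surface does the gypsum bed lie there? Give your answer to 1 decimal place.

Let the plane be z = a·x + b·y + c.
Q−P: −164a − 177b = 209.5;  R−P: −88a − 136b = 130.
Solving gives a = −0.81480, b = −0.42866.
Then c = 420.9 − a·521 − b·255 = 954.72.
At (86, 138): z_contact = −70.07 − 59.15 + 954.72 = 825.49 m.
Depth below ground = 947.5 − 825.49 = 122.0 m.

122.0 m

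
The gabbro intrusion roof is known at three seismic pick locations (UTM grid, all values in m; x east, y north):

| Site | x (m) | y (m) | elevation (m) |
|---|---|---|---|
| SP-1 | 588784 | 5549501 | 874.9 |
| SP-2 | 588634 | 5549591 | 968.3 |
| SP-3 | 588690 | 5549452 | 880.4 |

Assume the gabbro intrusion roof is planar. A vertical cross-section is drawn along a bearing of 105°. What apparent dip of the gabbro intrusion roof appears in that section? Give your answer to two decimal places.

Let the plane be z = a·x + b·y + c.
SP-2−SP-1: −150a + 90b = 93.4;  SP-3−SP-1: −94a − 49b = 5.5.
Solving gives a = −0.32078, b = 0.50314.
Unit vector along 105° is (sin 105°, cos 105°) = (0.9659, -0.2588).
Slope in that direction = a·(0.9659) + b·(-0.2588) = −0.44008.
Apparent dip = arctan|0.44008| = 23.75° (true dip is 30.8°, so apparent ≤ true as expected).

23.75°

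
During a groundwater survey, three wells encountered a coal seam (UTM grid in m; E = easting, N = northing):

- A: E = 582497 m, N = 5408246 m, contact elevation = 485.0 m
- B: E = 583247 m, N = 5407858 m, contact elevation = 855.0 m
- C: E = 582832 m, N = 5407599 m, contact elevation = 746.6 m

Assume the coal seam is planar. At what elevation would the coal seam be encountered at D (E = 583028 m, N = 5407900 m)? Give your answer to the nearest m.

Two edge vectors: A→B = (750, -388, 370), A→C = (335, -647, 261.6).
Normal n = (A→B) × (A→C) = (137889.2, -72250, -355270).
So ∂z/∂E = −n_x/n_z = 0.38812509 and ∂z/∂N = −n_y/n_z = −0.20336645.
Intercept c from A: 485 − 226081.70 + 1099855.81 = 874259.11.
At (583028, 5407900): z = 226287.8 − 1099785.4 + 874259.11 = 761.5 m.

761 m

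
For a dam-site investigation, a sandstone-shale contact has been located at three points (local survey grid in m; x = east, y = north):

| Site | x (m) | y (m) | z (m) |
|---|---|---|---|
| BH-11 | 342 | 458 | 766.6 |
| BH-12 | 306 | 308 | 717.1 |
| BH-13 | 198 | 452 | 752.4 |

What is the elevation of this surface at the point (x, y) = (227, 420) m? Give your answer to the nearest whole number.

745 m

Two edge vectors: BH-11→BH-12 = (-36, -150, -49.5), BH-11→BH-13 = (-144, -6, -14.2).
Normal n = (BH-11→BH-12) × (BH-11→BH-13) = (1833, 6616.8, -21384).
So ∂z/∂x = −n_x/n_z = 0.08572 and ∂z/∂y = −n_y/n_z = 0.30943.
Intercept c from BH-11: 766.6 − 29.32 − 141.72 = 595.57.
At (227, 420): z = 19.5 + 130.0 + 595.57 = 745.0 m.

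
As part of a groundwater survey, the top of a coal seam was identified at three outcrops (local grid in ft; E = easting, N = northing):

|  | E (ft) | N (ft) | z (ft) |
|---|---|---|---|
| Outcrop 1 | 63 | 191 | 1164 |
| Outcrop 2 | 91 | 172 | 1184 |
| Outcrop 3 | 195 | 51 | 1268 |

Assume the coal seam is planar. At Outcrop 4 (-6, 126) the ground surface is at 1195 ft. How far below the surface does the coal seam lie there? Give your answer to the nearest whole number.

Two edge vectors: Outcrop 1→Outcrop 2 = (28, -19, 20), Outcrop 1→Outcrop 3 = (132, -140, 104).
Normal n = (Outcrop 1→Outcrop 2) × (Outcrop 1→Outcrop 3) = (824, -272, -1412).
So ∂z/∂E = −n_x/n_z = 0.58357 and ∂z/∂N = −n_y/n_z = −0.19263.
Intercept c from Outcrop 1: 1164 − 36.76 + 36.79 = 1164.03.
At (-6, 126): z_contact = −3.5 − 24.3 + 1164.03 = 1136.3 ft.
Depth below ground = 1195 − 1136.3 = 59 ft.

59 ft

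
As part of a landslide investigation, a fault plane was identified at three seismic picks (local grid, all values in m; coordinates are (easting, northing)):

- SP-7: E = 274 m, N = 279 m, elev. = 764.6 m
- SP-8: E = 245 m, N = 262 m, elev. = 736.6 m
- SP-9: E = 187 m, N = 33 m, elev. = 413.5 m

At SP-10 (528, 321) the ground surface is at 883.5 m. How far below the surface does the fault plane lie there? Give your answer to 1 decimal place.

20.1 m

Let the plane be z = a·E + b·N + c.
SP-8−SP-7: −29a − 17b = −28;  SP-9−SP-7: −87a − 246b = −351.1.
Solving gives a = 0.16256, b = 1.36974.
Then c = 764.6 − a·274 − b·279 = 337.90.
At (528, 321): z_contact = 85.83 + 439.69 + 337.90 = 863.42 m.
Depth below ground = 883.5 − 863.42 = 20.1 m.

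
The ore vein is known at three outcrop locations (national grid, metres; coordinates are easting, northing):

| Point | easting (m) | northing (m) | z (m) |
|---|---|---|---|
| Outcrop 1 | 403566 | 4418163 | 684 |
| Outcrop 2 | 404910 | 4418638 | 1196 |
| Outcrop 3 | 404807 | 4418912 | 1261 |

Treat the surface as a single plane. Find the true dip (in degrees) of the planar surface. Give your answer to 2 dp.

23.08°

Two edge vectors: Outcrop 1→Outcrop 2 = (1344, 475, 512), Outcrop 1→Outcrop 3 = (1241, 749, 577).
Normal n = (Outcrop 1→Outcrop 2) × (Outcrop 1→Outcrop 3) = (-109413, -140096, 417181).
So ∂z/∂easting = −n_x/n_z = 0.26227 and ∂z/∂northing = −n_y/n_z = 0.33582.
Gradient magnitude |∇z| = √(a² + b²) = √(0.06878 + 0.11277) = 0.42609.
True dip = arctan(0.42609) = 23.08°, dipping toward SW (azimuth ≈ 218°).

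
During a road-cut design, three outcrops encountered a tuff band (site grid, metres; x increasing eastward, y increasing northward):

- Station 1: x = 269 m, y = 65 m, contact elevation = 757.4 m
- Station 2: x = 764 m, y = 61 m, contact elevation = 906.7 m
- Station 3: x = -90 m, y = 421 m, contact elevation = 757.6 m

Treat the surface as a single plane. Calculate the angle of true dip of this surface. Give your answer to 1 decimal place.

23.4°

Two edge vectors: Station 1→Station 2 = (495, -4, 149.3), Station 1→Station 3 = (-359, 356, 0.2).
Normal n = (Station 1→Station 2) × (Station 1→Station 3) = (-53151.6, -53697.7, 174784).
So ∂z/∂x = −n_x/n_z = 0.30410 and ∂z/∂y = −n_y/n_z = 0.30722.
Gradient magnitude |∇z| = √(a² + b²) = √(0.09248 + 0.09439) = 0.43228.
True dip = arctan(0.43228) = 23.4°, dipping toward SW (azimuth ≈ 225°).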